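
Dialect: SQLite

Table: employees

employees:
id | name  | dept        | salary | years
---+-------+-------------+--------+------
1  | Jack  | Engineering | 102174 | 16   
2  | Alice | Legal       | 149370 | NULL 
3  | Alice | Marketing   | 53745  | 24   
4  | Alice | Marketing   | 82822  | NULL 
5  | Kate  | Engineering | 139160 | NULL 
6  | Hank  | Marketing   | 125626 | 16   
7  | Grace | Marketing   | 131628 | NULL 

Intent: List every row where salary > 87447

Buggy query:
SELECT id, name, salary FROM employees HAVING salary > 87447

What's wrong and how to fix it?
Bug: This is a non-aggregate query (no GROUP BY, no aggregates), so in SQLite the HAVING clause is invalid here; a row-level condition belongs in WHERE

Fix: Use WHERE for row-level filtering

Corrected query:
SELECT id, name, salary FROM employees WHERE salary > 87447

Result:
id | name  | salary
---+-------+-------
1  | Jack  | 102174
2  | Alice | 149370
5  | Kate  | 139160
6  | Hank  | 125626
7  | Grace | 131628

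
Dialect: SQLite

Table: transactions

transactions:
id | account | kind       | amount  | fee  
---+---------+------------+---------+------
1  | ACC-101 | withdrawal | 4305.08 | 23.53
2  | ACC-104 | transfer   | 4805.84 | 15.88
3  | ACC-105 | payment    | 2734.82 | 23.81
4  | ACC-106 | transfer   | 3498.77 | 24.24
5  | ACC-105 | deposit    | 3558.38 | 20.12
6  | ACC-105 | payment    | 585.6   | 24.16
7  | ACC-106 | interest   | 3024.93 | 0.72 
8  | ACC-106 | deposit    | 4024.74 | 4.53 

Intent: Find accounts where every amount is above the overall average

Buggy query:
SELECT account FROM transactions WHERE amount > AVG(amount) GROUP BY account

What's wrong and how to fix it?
Bug: WHERE evaluates per row before aggregation, so AVG() is unavailable

Fix: Compute the overall average in a scalar subquery and compare each group's MIN against it in HAVING

Corrected query:
SELECT account FROM transactions GROUP BY account HAVING MIN(amount) > (SELECT AVG(amount) FROM transactions)

Result:
account
-------
ACC-101
ACC-104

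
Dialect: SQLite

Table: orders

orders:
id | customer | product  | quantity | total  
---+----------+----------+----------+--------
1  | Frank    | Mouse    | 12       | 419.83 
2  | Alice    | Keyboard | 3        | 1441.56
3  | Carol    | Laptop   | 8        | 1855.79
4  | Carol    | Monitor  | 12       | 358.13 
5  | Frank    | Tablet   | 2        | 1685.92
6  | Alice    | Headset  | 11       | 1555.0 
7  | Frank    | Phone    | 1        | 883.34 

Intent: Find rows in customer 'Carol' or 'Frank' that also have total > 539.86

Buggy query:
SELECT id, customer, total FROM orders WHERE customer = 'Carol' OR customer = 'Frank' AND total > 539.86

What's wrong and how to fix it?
Bug: AND binds tighter than OR, so this parses as customer = 'Carol' OR (customer = 'Frank' AND total > 539.86)

Fix: Group the OR with parentheses (or use IN), then AND the threshold

Corrected query:
SELECT id, customer, total FROM orders WHERE (customer = 'Carol' OR customer = 'Frank') AND total > 539.86

Result:
id | customer | total  
---+----------+--------
3  | Carol    | 1855.79
5  | Frank    | 1685.92
7  | Frank    | 883.34 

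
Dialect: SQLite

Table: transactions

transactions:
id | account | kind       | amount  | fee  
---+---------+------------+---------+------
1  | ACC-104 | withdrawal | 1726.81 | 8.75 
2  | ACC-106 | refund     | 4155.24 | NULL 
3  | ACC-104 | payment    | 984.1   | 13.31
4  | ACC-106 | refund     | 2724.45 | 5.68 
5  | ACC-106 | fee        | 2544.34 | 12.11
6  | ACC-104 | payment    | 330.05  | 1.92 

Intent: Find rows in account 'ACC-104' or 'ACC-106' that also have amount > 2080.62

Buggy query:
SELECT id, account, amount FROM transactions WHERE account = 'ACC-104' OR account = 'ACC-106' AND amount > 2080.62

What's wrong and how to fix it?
Bug: AND binds tighter than OR, so this parses as account = 'ACC-104' OR (account = 'ACC-106' AND amount > 2080.62)

Fix: Group the OR with parentheses (or use IN), then AND the threshold

Corrected query:
SELECT id, account, amount FROM transactions WHERE (account = 'ACC-104' OR account = 'ACC-106') AND amount > 2080.62

Result:
id | account | amount 
---+---------+--------
2  | ACC-106 | 4155.24
4  | ACC-106 | 2724.45
5  | ACC-106 | 2544.34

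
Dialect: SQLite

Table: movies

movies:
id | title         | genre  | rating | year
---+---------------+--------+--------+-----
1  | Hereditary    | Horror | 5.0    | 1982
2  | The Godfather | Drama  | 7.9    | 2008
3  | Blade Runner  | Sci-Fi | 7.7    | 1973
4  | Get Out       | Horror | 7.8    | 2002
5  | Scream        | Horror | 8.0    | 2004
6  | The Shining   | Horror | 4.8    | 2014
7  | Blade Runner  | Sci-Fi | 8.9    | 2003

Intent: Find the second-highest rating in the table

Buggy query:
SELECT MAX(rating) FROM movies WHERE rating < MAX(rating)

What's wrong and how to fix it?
Bug: The inner MAX is an aggregate inside WHERE, which is not allowed

Fix: Put the inner MAX in a scalar subquery

Corrected query:
SELECT MAX(rating) FROM movies WHERE rating < (SELECT MAX(rating) FROM movies)

Result:
MAX(rating)
-----------
8          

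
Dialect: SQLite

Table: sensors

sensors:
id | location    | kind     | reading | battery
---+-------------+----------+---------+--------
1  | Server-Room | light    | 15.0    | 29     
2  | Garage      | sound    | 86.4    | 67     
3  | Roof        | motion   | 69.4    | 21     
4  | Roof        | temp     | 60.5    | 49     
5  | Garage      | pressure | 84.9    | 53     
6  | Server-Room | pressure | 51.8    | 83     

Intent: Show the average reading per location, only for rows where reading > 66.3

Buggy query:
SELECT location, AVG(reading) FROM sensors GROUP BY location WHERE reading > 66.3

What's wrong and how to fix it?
Bug: WHERE cannot follow GROUP BY

Fix: Place WHERE between FROM and GROUP BY

Corrected query:
SELECT location, AVG(reading) FROM sensors WHERE reading > 66.3 GROUP BY location

Result:
location | AVG(reading)
---------+-------------
Garage   | 85.65       
Roof     | 69.4        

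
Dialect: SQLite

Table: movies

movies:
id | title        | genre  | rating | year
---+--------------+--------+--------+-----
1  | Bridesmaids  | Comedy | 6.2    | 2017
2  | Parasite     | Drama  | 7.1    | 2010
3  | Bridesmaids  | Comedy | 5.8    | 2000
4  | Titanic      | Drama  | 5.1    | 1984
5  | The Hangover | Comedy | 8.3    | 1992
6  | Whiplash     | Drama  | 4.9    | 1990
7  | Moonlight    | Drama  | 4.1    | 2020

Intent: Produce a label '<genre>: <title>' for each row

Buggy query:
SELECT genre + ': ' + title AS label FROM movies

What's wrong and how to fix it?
Bug: '+' is numeric addition; on text columns SQLite converts them to 0 instead of concatenating

Fix: Replace + with || to concatenate text

Corrected query:
SELECT genre || ': ' || title AS label FROM movies

Result:
label               
--------------------
Comedy: Bridesmaids 
Drama: Parasite     
Comedy: Bridesmaids 
Drama: Titanic      
Comedy: The Hangover
Drama: Whiplash     
Drama: Moonlight    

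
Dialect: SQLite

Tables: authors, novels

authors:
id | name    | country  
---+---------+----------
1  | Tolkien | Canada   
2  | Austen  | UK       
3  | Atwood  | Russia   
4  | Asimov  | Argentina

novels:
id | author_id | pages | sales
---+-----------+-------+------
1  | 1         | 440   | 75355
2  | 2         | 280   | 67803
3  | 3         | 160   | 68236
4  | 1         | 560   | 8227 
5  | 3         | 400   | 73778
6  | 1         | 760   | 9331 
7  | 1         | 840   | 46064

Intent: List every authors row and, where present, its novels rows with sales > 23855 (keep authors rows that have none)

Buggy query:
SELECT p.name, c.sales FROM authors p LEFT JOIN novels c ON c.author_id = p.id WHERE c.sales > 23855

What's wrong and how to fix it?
Bug: A WHERE condition on the right-hand table after LEFT JOIN drops unmatched parents

Fix: Put 'c.sales > 23855' in the JOIN's ON clause instead of WHERE

Corrected query:
SELECT p.name, c.sales FROM authors p LEFT JOIN novels c ON c.author_id = p.id AND c.sales > 23855

Result:
name    | sales
--------+------
Tolkien | 46064
Tolkien | 75355
Austen  | 67803
Atwood  | 68236
Atwood  | 73778
Asimov  | NULL 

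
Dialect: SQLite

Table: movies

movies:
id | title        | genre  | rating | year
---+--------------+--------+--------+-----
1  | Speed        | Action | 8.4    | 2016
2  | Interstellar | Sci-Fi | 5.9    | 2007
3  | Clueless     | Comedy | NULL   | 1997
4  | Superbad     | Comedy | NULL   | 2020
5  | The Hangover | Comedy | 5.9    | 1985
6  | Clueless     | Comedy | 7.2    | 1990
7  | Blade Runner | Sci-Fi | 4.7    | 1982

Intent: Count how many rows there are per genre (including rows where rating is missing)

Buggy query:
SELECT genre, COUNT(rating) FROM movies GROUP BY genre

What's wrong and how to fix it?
Bug: COUNT(column) counts non-NULL values only; rows with NULL rating aren't counted

Fix: Replace COUNT(rating) with COUNT(*)

Corrected query:
SELECT genre, COUNT(*) FROM movies GROUP BY genre

Result:
genre  | COUNT(*)
-------+---------
Action | 1       
Comedy | 4       
Sci-Fi | 2       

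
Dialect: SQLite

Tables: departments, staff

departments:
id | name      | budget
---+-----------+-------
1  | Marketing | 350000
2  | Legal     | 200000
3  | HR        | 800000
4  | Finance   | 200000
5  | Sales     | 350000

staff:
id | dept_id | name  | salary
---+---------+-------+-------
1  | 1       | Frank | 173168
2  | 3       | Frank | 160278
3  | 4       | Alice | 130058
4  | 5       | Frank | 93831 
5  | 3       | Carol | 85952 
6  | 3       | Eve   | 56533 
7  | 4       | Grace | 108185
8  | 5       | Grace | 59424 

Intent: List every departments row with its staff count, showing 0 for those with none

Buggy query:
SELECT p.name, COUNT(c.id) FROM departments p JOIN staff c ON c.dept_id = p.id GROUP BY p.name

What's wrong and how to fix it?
Bug: An inner join excludes parents with zero children

Fix: Use LEFT JOIN so parents without children still appear (COUNT(c.id) gives 0)

Corrected query:
SELECT p.name, COUNT(c.id) FROM departments p LEFT JOIN staff c ON c.dept_id = p.id GROUP BY p.name

Result:
name      | COUNT(c.id)
----------+------------
Finance   | 2          
HR        | 3          
Legal     | 0          
Marketing | 1          
Sales     | 2          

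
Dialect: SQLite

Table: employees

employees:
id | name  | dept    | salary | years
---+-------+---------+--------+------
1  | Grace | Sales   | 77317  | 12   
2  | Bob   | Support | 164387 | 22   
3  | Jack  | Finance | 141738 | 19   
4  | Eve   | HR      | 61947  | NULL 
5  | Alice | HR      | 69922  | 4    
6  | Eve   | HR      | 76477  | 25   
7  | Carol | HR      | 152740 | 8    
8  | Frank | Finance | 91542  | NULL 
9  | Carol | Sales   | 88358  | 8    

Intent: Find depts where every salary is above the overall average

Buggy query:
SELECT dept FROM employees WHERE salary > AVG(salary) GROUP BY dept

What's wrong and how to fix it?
Bug: AVG() is an aggregate; it can't sit directly in WHERE

Fix: Use a subquery for AVG and a HAVING MIN(...) filter so the condition holds for every row in the group

Corrected query:
SELECT dept FROM employees GROUP BY dept HAVING MIN(salary) > (SELECT AVG(salary) FROM employees)

Result:
dept   
-------
Support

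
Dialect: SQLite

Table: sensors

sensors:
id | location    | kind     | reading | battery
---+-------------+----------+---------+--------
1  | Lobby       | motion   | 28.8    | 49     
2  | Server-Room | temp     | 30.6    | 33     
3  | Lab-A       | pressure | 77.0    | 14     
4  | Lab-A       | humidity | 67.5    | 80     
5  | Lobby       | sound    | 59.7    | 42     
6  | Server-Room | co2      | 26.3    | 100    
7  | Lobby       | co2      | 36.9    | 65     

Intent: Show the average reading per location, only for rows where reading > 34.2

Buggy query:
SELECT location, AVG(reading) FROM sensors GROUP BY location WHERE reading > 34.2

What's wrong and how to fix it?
Bug: Row-level WHERE must come before GROUP BY in the clause order

Fix: Place WHERE between FROM and GROUP BY

Corrected query:
SELECT location, AVG(reading) FROM sensors WHERE reading > 34.2 GROUP BY location

Result:
location | AVG(reading)
---------+-------------
Lab-A    | 72.25       
Lobby    | 48.3        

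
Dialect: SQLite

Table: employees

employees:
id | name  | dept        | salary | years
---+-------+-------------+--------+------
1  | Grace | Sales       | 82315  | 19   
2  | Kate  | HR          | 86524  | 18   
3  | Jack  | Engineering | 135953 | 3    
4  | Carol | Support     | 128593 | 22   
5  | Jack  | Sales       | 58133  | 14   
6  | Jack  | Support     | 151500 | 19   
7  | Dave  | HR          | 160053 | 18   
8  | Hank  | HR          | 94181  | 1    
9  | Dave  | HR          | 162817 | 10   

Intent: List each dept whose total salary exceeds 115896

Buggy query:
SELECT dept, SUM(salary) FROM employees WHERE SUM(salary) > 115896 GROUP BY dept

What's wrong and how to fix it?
Bug: SUM(salary) is an aggregate, but WHERE filters rows before aggregation

Fix: Move the aggregate condition to a HAVING clause

Corrected query:
SELECT dept, SUM(salary) FROM employees GROUP BY dept HAVING SUM(salary) > 115896

Result:
dept        | SUM(salary)
------------+------------
Engineering | 135953     
HR          | 503575     
Sales       | 140448     
Support     | 280093     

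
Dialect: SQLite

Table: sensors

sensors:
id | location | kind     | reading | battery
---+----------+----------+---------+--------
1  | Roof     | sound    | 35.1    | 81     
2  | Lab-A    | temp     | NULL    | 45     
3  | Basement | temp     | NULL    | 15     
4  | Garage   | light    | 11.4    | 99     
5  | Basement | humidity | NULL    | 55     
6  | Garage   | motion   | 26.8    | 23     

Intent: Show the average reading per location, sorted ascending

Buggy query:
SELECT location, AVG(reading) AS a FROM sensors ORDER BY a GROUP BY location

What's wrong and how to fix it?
Bug: GROUP BY must precede ORDER BY

Fix: Move ORDER BY to the end, after GROUP BY

Corrected query:
SELECT location, AVG(reading) AS a FROM sensors GROUP BY location ORDER BY a

Result:
location | a   
---------+-----
Basement | NULL
Lab-A    | NULL
Garage   | 19.1
Roof     | 35.1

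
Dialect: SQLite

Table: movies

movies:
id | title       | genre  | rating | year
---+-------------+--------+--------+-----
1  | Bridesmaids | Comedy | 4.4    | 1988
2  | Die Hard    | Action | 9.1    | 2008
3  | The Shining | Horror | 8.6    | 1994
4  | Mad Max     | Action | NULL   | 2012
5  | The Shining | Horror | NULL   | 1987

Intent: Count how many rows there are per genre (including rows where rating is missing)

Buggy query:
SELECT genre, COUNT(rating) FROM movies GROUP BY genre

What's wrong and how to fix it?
Bug: COUNT(column) counts non-NULL values only; rows with NULL rating aren't counted

Fix: Replace COUNT(rating) with COUNT(*)

Corrected query:
SELECT genre, COUNT(*) FROM movies GROUP BY genre

Result:
genre  | COUNT(*)
-------+---------
Action | 2       
Comedy | 1       
Horror | 2       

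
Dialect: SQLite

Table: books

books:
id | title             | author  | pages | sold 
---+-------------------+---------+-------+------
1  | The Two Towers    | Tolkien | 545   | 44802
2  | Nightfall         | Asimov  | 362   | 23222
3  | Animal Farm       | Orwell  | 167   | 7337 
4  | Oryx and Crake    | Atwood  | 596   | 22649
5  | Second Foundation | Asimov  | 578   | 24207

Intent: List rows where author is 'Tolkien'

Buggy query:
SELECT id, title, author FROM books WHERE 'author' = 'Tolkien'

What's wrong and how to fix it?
Bug: 'author' in single quotes is a string literal, not the column; the comparison is literal-vs-literal and never true

Fix: Reference the column as author without single quotes

Corrected query:
SELECT id, title, author FROM books WHERE author = 'Tolkien'

Result:
id | title          | author 
---+----------------+--------
1  | The Two Towers | Tolkien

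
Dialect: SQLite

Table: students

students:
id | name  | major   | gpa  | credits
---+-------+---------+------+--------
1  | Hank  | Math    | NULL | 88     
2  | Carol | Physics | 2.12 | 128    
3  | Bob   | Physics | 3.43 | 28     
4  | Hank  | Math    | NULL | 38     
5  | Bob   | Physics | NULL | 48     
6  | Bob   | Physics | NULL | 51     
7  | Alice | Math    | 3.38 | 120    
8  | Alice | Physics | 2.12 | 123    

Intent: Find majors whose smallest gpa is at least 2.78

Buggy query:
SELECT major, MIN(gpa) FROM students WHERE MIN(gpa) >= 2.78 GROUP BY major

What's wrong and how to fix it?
Bug: MIN() in WHERE is a misuse of aggregate

Fix: Use HAVING for the per-group MIN condition

Corrected query:
SELECT major, MIN(gpa) FROM students GROUP BY major HAVING MIN(gpa) >= 2.78

Result:
major | MIN(gpa)
------+---------
Math  | 3.38    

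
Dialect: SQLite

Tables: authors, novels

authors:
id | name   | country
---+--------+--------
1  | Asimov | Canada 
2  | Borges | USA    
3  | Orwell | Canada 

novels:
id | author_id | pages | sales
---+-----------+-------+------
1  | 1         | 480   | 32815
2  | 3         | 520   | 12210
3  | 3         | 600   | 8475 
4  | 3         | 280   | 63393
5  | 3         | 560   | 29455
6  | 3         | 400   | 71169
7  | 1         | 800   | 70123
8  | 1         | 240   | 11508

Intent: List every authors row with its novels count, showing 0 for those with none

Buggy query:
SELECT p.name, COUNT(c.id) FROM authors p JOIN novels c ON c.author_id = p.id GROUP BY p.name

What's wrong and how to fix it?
Bug: An inner join excludes parents with zero children

Fix: Use LEFT JOIN so parents without children still appear (COUNT(c.id) gives 0)

Corrected query:
SELECT p.name, COUNT(c.id) FROM authors p LEFT JOIN novels c ON c.author_id = p.id GROUP BY p.name

Result:
name   | COUNT(c.id)
-------+------------
Asimov | 3          
Borges | 0          
Orwell | 5          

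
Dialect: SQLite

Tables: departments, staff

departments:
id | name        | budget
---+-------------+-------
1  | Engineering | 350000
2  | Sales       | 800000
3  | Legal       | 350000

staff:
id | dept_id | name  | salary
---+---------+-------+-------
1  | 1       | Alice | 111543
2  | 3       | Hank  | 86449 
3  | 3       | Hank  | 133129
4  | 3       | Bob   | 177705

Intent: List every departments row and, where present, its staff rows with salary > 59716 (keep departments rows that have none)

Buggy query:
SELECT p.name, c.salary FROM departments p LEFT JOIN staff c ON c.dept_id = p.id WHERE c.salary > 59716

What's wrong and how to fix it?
Bug: Filtering c.salary in WHERE discards the NULL rows produced by LEFT JOIN, turning it into an inner join

Fix: Move the right-table condition into the ON clause so unmatched parents are kept

Corrected query:
SELECT p.name, c.salary FROM departments p LEFT JOIN staff c ON c.dept_id = p.id AND c.salary > 59716

Result:
name        | salary
------------+-------
Engineering | 111543
Sales       | NULL  
Legal       | 86449 
Legal       | 133129
Legal       | 177705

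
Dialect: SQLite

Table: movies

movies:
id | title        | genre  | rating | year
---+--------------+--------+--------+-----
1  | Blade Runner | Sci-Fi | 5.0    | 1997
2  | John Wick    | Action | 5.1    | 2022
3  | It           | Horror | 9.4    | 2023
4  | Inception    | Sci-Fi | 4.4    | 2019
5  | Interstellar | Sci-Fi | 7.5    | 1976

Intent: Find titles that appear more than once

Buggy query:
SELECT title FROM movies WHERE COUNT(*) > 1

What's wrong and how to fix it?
Bug: WHERE can't reference COUNT(*); aggregates are computed after WHERE

Fix: Group first, then use HAVING for the count condition

Corrected query:
SELECT title FROM movies GROUP BY title HAVING COUNT(*) > 1

Result:
(no rows)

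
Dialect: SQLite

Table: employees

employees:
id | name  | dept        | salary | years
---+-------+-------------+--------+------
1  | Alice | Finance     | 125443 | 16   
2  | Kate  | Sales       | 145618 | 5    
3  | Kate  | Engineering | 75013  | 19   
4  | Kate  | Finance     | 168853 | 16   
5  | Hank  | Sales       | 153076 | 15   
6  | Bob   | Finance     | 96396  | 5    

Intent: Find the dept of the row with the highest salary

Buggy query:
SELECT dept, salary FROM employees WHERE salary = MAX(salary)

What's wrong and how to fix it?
Bug: WHERE is evaluated per row; an aggregate over the whole table isn't defined there

Fix: Wrap MAX in a scalar subquery so WHERE compares against a single value

Corrected query:
SELECT dept, salary FROM employees WHERE salary = (SELECT MAX(salary) FROM employees)

Result:
dept    | salary
--------+-------
Finance | 168853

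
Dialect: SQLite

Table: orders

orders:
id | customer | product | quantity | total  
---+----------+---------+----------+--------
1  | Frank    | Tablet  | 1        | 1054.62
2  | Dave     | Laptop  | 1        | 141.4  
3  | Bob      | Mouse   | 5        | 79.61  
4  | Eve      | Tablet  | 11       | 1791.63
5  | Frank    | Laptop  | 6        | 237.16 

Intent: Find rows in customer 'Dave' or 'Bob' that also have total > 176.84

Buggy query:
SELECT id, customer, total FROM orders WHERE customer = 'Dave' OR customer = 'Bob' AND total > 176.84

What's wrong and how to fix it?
Bug: Without parentheses, AND is evaluated before OR, so the total filter only applies to the 'Bob' branch

Fix: Group the OR with parentheses (or use IN), then AND the threshold

Corrected query:
SELECT id, customer, total FROM orders WHERE (customer = 'Dave' OR customer = 'Bob') AND total > 176.84

Result:
(no rows)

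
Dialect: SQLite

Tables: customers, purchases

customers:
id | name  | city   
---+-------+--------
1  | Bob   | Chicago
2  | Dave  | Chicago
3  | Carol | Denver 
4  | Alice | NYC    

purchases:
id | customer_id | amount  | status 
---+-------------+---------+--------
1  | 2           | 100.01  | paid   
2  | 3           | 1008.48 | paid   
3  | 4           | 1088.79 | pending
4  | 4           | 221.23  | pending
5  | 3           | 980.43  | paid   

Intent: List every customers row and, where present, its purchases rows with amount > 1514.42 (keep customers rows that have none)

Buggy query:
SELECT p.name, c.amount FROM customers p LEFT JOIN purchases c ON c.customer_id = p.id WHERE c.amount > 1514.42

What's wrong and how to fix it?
Bug: A WHERE condition on the right-hand table after LEFT JOIN drops unmatched parents

Fix: Put 'c.amount > 1514.42' in the JOIN's ON clause instead of WHERE

Corrected query:
SELECT p.name, c.amount FROM customers p LEFT JOIN purchases c ON c.customer_id = p.id AND c.amount > 1514.42

Result:
name  | amount
------+-------
Bob   | NULL  
Dave  | NULL  
Carol | NULL  
Alice | NULL  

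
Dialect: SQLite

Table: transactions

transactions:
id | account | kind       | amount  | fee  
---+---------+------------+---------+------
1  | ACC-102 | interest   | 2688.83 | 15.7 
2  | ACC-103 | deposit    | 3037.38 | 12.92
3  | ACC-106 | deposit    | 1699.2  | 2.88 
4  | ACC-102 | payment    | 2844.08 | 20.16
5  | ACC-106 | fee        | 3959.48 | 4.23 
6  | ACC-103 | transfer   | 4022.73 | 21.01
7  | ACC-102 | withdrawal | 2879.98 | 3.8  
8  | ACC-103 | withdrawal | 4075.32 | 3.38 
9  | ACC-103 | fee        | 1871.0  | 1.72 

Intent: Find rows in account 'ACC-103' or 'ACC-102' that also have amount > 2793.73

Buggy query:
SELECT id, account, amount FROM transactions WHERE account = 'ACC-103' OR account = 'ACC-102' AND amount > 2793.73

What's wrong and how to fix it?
Bug: AND binds tighter than OR, so this parses as account = 'ACC-103' OR (account = 'ACC-102' AND amount > 2793.73)

Fix: Add parentheses around the OR so the AND applies to both alternatives

Corrected query:
SELECT id, account, amount FROM transactions WHERE (account = 'ACC-103' OR account = 'ACC-102') AND amount > 2793.73

Result:
id | account | amount 
---+---------+--------
2  | ACC-103 | 3037.38
4  | ACC-102 | 2844.08
6  | ACC-103 | 4022.73
7  | ACC-102 | 2879.98
8  | ACC-103 | 4075.32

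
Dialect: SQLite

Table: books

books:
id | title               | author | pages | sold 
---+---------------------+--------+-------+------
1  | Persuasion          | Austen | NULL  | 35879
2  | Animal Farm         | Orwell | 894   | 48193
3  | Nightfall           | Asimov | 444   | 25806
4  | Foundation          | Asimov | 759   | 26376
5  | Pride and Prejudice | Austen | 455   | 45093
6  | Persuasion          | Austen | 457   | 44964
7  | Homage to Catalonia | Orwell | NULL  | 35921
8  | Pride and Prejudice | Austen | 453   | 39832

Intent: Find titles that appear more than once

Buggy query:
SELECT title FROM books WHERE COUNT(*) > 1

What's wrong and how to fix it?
Bug: COUNT(*) is an aggregate and cannot be used in WHERE

Fix: Group first, then use HAVING for the count condition

Corrected query:
SELECT title FROM books GROUP BY title HAVING COUNT(*) > 1

Result:
title              
-------------------
Persuasion         
Pride and Prejudice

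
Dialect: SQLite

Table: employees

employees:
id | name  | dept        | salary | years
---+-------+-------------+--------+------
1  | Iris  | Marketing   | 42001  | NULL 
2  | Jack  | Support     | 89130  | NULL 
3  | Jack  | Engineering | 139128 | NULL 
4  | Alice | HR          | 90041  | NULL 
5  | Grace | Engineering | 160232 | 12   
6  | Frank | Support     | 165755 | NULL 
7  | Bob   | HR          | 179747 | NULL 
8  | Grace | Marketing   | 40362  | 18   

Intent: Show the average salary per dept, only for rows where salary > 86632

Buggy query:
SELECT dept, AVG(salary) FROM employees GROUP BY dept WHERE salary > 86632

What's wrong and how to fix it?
Bug: Row-level WHERE must come before GROUP BY in the clause order

Fix: Place WHERE between FROM and GROUP BY

Corrected query:
SELECT dept, AVG(salary) FROM employees WHERE salary > 86632 GROUP BY dept

Result:
dept        | AVG(salary)
------------+------------
Engineering | 149680     
HR          | 134894     
Support     | 127442.5   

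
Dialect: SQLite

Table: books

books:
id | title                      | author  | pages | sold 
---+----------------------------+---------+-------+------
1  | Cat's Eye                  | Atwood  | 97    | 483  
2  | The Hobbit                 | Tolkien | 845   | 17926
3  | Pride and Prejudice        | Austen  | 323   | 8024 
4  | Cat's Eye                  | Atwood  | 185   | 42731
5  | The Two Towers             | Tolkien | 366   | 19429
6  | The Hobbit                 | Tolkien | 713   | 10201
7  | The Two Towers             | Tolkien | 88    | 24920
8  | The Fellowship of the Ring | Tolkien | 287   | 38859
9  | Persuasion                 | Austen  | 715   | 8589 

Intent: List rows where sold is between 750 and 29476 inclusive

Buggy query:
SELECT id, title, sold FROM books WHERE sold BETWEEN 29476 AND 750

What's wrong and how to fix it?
Bug: The bounds are reversed; BETWEEN a AND b requires a <= b to match anything

Fix: Swap the bounds so the smaller value comes first

Corrected query:
SELECT id, title, sold FROM books WHERE sold BETWEEN 750 AND 29476

Result:
id | title               | sold 
---+---------------------+------
2  | The Hobbit          | 17926
3  | Pride and Prejudice | 8024 
5  | The Two Towers      | 19429
6  | The Hobbit          | 10201
7  | The Two Towers      | 24920
9  | Persuasion          | 8589 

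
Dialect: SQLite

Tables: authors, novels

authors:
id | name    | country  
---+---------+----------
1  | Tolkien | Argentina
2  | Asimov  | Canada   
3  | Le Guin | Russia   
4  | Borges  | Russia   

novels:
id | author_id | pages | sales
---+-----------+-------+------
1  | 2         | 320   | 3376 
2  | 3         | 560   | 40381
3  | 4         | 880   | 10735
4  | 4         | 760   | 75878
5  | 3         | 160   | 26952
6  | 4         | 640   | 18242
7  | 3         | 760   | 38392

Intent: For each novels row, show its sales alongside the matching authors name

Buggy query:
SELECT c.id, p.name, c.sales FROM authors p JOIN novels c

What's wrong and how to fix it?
Bug: JOIN with no ON clause produces a cartesian product; every novels row pairs with every authors row

Fix: Specify the join condition linking the foreign key to the parent id

Corrected query:
SELECT c.id, p.name, c.sales FROM authors p JOIN novels c ON c.author_id = p.id

Result:
id | name    | sales
---+---------+------
1  | Asimov  | 3376 
2  | Le Guin | 40381
3  | Borges  | 10735
4  | Borges  | 75878
5  | Le Guin | 26952
6  | Borges  | 18242
7  | Le Guin | 38392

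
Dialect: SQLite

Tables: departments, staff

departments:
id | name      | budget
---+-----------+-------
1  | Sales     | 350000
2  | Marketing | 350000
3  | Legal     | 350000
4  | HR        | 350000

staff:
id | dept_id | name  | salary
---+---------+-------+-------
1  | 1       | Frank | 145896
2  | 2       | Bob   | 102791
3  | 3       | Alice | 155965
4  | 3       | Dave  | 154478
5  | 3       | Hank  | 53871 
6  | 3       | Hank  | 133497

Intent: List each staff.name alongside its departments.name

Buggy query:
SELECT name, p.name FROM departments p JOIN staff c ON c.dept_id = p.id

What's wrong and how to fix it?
Bug: Both tables have a 'name' column; the unqualified reference is ambiguous

Fix: Prefix ambiguous columns with the table alias

Corrected query:
SELECT c.name, p.name FROM departments p JOIN staff c ON c.dept_id = p.id

Result:
name  | name     
------+----------
Frank | Sales    
Bob   | Marketing
Alice | Legal    
Dave  | Legal    
Hank  | Legal    
Hank  | Legal    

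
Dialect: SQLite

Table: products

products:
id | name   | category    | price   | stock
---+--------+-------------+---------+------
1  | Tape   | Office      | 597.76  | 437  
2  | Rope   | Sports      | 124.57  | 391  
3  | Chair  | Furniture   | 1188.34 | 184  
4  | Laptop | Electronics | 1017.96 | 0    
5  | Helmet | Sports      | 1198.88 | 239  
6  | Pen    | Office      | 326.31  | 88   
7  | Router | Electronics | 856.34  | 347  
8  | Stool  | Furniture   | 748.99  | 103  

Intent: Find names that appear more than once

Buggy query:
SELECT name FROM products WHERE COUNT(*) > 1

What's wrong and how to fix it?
Bug: WHERE can't reference COUNT(*); aggregates are computed after WHERE

Fix: Group first, then use HAVING for the count condition

Corrected query:
SELECT name FROM products GROUP BY name HAVING COUNT(*) > 1

Result:
(no rows)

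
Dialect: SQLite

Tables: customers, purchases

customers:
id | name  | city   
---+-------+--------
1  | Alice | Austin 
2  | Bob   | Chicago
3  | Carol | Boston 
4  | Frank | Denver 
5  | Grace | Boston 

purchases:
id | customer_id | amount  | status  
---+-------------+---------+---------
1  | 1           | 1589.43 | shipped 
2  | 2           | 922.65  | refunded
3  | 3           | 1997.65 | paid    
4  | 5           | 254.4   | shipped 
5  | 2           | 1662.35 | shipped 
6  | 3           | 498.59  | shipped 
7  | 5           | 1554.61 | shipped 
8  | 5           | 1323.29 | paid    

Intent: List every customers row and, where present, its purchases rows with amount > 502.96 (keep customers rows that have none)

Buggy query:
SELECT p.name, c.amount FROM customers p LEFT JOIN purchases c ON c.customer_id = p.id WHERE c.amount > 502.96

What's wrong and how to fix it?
Bug: A WHERE condition on the right-hand table after LEFT JOIN drops unmatched parents

Fix: Put 'c.amount > 502.96' in the JOIN's ON clause instead of WHERE

Corrected query:
SELECT p.name, c.amount FROM customers p LEFT JOIN purchases c ON c.customer_id = p.id AND c.amount > 502.96

Result:
name  | amount 
------+--------
Alice | 1589.43
Bob   | 922.65 
Bob   | 1662.35
Carol | 1997.65
Frank | NULL   
Grace | 1323.29
Grace | 1554.61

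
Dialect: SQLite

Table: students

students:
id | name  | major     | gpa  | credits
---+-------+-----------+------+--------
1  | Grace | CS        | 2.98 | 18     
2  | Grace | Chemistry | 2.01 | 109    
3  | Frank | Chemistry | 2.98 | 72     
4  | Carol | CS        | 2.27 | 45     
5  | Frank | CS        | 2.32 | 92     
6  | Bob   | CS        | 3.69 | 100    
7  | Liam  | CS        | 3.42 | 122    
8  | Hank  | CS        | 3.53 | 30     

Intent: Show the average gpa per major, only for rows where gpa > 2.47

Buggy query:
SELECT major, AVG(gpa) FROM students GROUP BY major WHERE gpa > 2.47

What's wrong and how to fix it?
Bug: Row-level WHERE must come before GROUP BY in the clause order

Fix: Move the WHERE clause before GROUP BY

Corrected query:
SELECT major, AVG(gpa) FROM students WHERE gpa > 2.47 GROUP BY major

Result:
major     | AVG(gpa)
----------+---------
CS        | 3.405   
Chemistry | 2.98    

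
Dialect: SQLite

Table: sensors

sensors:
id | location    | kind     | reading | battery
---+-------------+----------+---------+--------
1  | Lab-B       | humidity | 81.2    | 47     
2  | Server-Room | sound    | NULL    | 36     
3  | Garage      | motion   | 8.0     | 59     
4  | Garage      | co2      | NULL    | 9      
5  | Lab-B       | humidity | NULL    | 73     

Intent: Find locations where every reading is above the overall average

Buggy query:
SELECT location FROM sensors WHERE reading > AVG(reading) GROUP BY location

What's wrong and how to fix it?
Bug: AVG() is an aggregate; it can't sit directly in WHERE

Fix: Use a subquery for AVG and a HAVING MIN(...) filter so the condition holds for every row in the group

Corrected query:
SELECT location FROM sensors GROUP BY location HAVING MIN(reading) > (SELECT AVG(reading) FROM sensors)

Result:
location
--------
Lab-B   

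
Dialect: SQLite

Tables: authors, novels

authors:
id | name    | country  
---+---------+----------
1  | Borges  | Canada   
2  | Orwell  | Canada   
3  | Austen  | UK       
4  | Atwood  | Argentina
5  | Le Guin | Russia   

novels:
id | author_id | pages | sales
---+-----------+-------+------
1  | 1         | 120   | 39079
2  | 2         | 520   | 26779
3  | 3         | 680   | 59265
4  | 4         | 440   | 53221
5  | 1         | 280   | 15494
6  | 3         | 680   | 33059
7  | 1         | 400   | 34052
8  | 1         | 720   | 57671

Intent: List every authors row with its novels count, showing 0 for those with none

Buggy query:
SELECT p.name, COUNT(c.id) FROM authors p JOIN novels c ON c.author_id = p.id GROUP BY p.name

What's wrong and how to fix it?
Bug: An inner join excludes parents with zero children

Fix: Switch to LEFT JOIN to retain unmatched parent rows

Corrected query:
SELECT p.name, COUNT(c.id) FROM authors p LEFT JOIN novels c ON c.author_id = p.id GROUP BY p.name

Result:
name    | COUNT(c.id)
--------+------------
Atwood  | 1          
Austen  | 2          
Borges  | 4          
Le Guin | 0          
Orwell  | 1          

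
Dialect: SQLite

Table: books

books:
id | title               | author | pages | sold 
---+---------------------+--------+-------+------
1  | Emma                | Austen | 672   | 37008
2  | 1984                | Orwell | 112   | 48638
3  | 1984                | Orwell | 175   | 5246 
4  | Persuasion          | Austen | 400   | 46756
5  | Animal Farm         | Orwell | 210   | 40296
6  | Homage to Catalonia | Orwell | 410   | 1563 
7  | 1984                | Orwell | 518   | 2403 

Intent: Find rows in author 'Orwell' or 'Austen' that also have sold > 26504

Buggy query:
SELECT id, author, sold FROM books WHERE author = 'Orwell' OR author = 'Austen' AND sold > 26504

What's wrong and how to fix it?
Bug: AND binds tighter than OR, so this parses as author = 'Orwell' OR (author = 'Austen' AND sold > 26504)

Fix: Group the OR with parentheses (or use IN), then AND the threshold

Corrected query:
SELECT id, author, sold FROM books WHERE (author = 'Orwell' OR author = 'Austen') AND sold > 26504

Result:
id | author | sold 
---+--------+------
1  | Austen | 37008
2  | Orwell | 48638
4  | Austen | 46756
5  | Orwell | 40296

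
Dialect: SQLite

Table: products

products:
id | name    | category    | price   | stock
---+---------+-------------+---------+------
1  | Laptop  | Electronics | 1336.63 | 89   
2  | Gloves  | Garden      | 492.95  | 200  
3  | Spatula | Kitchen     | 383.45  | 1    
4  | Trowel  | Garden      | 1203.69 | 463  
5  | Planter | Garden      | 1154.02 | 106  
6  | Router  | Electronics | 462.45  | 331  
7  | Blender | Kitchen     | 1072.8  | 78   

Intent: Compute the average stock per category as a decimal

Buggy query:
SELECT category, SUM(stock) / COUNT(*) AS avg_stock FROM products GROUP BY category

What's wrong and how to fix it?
Bug: Both operands are integers, so '/' performs integer division and truncates

Fix: Multiply by 1.0 (or CAST to REAL) to force floating-point division

Corrected query:
SELECT category, SUM(stock) * 1.0 / COUNT(*) AS avg_stock FROM products GROUP BY category

Result:
category    | avg_stock 
------------+-----------
Electronics | 210       
Garden      | 256.333333
Kitchen     | 39.5      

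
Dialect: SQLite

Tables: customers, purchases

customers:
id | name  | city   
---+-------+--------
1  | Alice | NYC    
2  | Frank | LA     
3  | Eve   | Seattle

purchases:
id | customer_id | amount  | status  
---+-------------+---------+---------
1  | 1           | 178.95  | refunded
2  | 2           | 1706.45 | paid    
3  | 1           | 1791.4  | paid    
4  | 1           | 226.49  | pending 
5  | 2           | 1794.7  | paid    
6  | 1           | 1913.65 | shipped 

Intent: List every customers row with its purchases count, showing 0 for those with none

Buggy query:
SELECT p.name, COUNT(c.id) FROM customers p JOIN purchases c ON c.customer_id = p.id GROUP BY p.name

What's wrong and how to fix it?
Bug: INNER JOIN drops customers rows that have no matching purchases rows

Fix: Use LEFT JOIN so parents without children still appear (COUNT(c.id) gives 0)

Corrected query:
SELECT p.name, COUNT(c.id) FROM customers p LEFT JOIN purchases c ON c.customer_id = p.id GROUP BY p.name

Result:
name  | COUNT(c.id)
------+------------
Alice | 4          
Eve   | 0          
Frank | 2          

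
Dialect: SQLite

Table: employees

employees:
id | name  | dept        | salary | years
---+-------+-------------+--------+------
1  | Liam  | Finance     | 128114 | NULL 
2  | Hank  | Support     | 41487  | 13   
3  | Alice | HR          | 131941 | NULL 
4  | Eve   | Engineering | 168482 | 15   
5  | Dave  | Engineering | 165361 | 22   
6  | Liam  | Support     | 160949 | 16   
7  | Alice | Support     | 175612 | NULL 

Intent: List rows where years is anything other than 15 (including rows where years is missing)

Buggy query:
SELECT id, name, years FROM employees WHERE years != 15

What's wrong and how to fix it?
Bug: 'years != 15' is unknown when years is NULL, so NULL rows are silently excluded

Fix: Handle NULL separately with IS NULL alongside the inequality

Corrected query:
SELECT id, name, years FROM employees WHERE years != 15 OR years IS NULL

Result:
id | name  | years
---+-------+------
1  | Liam  | NULL 
2  | Hank  | 13   
3  | Alice | NULL 
5  | Dave  | 22   
6  | Liam  | 16   
7  | Alice | NULL 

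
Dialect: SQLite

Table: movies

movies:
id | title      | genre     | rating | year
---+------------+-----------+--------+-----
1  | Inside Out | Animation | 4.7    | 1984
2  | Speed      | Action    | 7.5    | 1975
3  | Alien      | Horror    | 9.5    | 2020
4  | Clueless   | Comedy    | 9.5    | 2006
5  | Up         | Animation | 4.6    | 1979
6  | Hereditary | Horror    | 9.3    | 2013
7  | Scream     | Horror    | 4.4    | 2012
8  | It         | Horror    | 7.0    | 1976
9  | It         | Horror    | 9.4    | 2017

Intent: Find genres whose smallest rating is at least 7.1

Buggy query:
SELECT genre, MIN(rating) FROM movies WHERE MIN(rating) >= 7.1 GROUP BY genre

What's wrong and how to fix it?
Bug: MIN() in WHERE is a misuse of aggregate

Fix: Use HAVING for the per-group MIN condition

Corrected query:
SELECT genre, MIN(rating) FROM movies GROUP BY genre HAVING MIN(rating) >= 7.1

Result:
genre  | MIN(rating)
-------+------------
Action | 7.5        
Comedy | 9.5        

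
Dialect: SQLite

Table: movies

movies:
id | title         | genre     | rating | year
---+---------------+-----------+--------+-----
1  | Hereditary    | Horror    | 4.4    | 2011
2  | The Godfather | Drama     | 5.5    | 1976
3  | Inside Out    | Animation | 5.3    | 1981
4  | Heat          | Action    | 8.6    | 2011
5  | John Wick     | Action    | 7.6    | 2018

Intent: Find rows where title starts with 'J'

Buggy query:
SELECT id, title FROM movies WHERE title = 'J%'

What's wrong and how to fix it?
Bug: Wildcards only work with LIKE; '=' treats '%' as a literal character

Fix: Use LIKE for wildcard pattern matching

Corrected query:
SELECT id, title FROM movies WHERE title LIKE 'J%'

Result:
id | title    
---+----------
5  | John Wick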